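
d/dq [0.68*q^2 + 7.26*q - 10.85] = 1.36*q + 7.26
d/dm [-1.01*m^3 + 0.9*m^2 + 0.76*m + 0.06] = -3.03*m^2 + 1.8*m + 0.76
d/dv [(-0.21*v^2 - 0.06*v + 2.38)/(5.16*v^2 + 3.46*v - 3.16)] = (-0.417*v^2 - 23.2344*v - 8.0452)/(26.6256*v^4 + 35.7072*v^3 - 20.6396*v^2 - 21.8672*v + 9.9856)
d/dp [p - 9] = 1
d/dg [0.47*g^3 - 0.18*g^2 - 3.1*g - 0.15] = 1.41*g^2 - 0.36*g - 3.1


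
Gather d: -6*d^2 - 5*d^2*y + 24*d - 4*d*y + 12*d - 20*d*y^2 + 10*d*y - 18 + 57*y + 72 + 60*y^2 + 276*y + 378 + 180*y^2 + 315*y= d^2*(-5*y - 6) + d*(-20*y^2 + 6*y + 36) + 240*y^2 + 648*y + 432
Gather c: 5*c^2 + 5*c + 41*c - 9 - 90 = 5*c^2 + 46*c - 99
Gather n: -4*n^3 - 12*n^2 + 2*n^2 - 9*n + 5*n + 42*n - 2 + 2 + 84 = -4*n^3 - 10*n^2 + 38*n + 84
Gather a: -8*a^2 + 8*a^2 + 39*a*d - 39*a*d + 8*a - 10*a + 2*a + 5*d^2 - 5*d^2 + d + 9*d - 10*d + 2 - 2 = 0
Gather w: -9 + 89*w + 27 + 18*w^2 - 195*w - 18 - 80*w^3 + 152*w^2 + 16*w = -80*w^3 + 170*w^2 - 90*w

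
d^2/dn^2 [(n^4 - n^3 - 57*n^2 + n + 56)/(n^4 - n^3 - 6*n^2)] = 6*(-51*n^6 + 53*n^5 + 65*n^4 - 285*n^3 - 890*n^2 + 908*n + 2016)/(n^4*(n^6 - 3*n^5 - 15*n^4 + 35*n^3 + 90*n^2 - 108*n - 216))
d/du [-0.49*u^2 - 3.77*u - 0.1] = -0.98*u - 3.77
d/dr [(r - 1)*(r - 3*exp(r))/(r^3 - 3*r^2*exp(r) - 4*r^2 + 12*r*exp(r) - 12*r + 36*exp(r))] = (-r^2 + 2*r - 16)/(r^4 - 8*r^3 - 8*r^2 + 96*r + 144)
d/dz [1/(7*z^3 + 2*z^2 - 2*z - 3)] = (-21*z^2 - 4*z + 2)/(7*z^3 + 2*z^2 - 2*z - 3)^2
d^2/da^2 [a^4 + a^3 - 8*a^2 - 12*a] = 12*a^2 + 6*a - 16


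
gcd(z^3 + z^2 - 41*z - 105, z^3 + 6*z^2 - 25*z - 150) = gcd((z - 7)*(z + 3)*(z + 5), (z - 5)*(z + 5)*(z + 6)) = z + 5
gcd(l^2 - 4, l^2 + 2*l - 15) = 1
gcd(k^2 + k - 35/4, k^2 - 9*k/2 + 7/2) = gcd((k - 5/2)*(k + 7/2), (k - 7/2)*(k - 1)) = 1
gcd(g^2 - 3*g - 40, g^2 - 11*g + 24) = g - 8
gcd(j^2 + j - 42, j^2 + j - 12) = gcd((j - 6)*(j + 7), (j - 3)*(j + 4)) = 1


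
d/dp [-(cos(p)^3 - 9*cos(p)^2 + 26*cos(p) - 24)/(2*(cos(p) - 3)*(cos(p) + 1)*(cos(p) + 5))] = 3*(-cos(p) + cos(2*p) - 12)*sin(p)/((cos(p) + 1)^2*(cos(p) + 5)^2)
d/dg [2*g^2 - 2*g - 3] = 4*g - 2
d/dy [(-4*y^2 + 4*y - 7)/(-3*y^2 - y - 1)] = (16*y^2 - 34*y - 11)/(9*y^4 + 6*y^3 + 7*y^2 + 2*y + 1)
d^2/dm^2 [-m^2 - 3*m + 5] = -2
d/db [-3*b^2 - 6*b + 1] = -6*b - 6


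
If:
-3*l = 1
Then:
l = -1/3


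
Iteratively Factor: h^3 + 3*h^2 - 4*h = (h)*(h^2 + 3*h - 4) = h*(h - 1)*(h + 4)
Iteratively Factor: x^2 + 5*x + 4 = (x + 4)*(x + 1)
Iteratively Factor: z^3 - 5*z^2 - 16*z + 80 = (z - 5)*(z^2 - 16) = (z - 5)*(z - 4)*(z + 4)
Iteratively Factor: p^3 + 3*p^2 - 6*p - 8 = (p + 4)*(p^2 - p - 2) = (p + 1)*(p + 4)*(p - 2)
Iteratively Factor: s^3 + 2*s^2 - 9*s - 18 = (s + 2)*(s^2 - 9) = (s - 3)*(s + 2)*(s + 3)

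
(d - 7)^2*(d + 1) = d^3 - 13*d^2 + 35*d + 49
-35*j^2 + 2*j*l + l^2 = (-5*j + l)*(7*j + l)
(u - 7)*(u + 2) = u^2 - 5*u - 14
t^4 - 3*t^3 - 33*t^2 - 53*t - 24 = (t - 8)*(t + 1)^2*(t + 3)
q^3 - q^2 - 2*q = q*(q - 2)*(q + 1)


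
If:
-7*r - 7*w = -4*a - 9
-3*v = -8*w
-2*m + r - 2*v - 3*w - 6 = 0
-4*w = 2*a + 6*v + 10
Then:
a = -10*w - 5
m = -158*w/21 - 53/14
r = -47*w/7 - 11/7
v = 8*w/3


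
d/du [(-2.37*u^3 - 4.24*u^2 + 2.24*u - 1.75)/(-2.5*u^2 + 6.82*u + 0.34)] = (5.925*u^4 - 32.3268*u^3 - 25.7342*u^2 - 11.6332*u + 12.6966)/(6.25*u^4 - 34.1*u^3 + 44.8124*u^2 + 4.6376*u + 0.1156)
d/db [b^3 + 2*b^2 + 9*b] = 3*b^2 + 4*b + 9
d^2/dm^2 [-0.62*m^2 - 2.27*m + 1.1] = -1.24000000000000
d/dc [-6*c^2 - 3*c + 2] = -12*c - 3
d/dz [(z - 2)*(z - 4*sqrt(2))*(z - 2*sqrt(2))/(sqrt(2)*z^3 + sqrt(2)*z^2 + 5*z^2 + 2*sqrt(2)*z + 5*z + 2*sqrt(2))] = (3*sqrt(2)*z^4 + 17*z^4 - 28*sqrt(2)*z^3 - 38*z^3 - 138*z^2 - 8*sqrt(2)*z^2 + 56*sqrt(2)*z + 272*z + 96*sqrt(2) + 208)/(2*z^6 + 4*z^5 + 10*sqrt(2)*z^5 + 20*sqrt(2)*z^4 + 35*z^4 + 30*sqrt(2)*z^3 + 66*z^3 + 41*z^2 + 40*sqrt(2)*z^2 + 16*z + 20*sqrt(2)*z + 8)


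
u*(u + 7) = u^2 + 7*u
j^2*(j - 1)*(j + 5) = j^4 + 4*j^3 - 5*j^2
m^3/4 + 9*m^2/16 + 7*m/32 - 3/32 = (m/4 + 1/4)*(m - 1/4)*(m + 3/2)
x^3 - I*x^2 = x^2*(x - I)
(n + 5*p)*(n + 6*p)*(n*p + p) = n^3*p + 11*n^2*p^2 + n^2*p + 30*n*p^3 + 11*n*p^2 + 30*p^3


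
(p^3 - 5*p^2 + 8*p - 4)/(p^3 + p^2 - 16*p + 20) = (p - 1)/(p + 5)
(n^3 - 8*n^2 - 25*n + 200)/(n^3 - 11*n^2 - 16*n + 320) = (n - 5)/(n - 8)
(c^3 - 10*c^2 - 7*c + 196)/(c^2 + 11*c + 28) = (c^2 - 14*c + 49)/(c + 7)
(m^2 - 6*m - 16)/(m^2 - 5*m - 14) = (m - 8)/(m - 7)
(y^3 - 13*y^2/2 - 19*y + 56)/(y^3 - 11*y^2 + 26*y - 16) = (y + 7/2)/(y - 1)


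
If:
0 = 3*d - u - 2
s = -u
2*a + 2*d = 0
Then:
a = -u/3 - 2/3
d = u/3 + 2/3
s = -u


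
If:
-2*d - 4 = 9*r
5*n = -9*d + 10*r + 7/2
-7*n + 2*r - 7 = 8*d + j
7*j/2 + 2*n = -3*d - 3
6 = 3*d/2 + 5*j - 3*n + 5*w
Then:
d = 733/862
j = -167/431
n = -904/431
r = -273/431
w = 637/8620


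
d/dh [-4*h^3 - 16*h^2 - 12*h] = -12*h^2 - 32*h - 12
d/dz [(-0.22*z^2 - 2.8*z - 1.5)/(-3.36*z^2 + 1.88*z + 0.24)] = (-9.8216*z^2 - 10.1856*z + 2.148)/(11.2896*z^4 - 12.6336*z^3 + 1.9216*z^2 + 0.9024*z + 0.0576)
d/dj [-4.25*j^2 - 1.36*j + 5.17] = -8.5*j - 1.36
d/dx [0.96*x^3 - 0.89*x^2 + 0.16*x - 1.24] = 2.88*x^2 - 1.78*x + 0.16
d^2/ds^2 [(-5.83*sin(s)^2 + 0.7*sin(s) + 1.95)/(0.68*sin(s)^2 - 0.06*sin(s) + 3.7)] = (-0.0858159999999997*sin(s)^5 - 62.287412*sin(s)^4 + 7.094732*sin(s)^3 + 432.13294*sin(s)^2 - 21.06046*sin(s) - 169.11296)/(0.314432*sin(s)^6 - 0.083232*sin(s)^5 + 5.139984*sin(s)^4 - 0.905976*sin(s)^3 + 27.96756*sin(s)^2 - 2.4642*sin(s) + 50.653)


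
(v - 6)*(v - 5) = v^2 - 11*v + 30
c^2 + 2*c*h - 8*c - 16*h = (c - 8)*(c + 2*h)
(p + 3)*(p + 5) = p^2 + 8*p + 15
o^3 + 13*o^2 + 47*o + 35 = (o + 1)*(o + 5)*(o + 7)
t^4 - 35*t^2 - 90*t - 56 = (t - 7)*(t + 1)*(t + 2)*(t + 4)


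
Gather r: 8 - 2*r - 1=7 - 2*r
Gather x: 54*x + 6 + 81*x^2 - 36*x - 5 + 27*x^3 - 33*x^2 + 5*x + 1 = 27*x^3 + 48*x^2 + 23*x + 2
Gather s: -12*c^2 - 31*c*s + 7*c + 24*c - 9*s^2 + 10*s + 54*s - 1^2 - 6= -12*c^2 + 31*c - 9*s^2 + s*(64 - 31*c) - 7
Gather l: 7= 7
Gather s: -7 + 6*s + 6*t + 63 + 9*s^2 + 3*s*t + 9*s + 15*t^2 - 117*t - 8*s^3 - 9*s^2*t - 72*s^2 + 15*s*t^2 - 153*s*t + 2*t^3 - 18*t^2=-8*s^3 + s^2*(-9*t - 63) + s*(15*t^2 - 150*t + 15) + 2*t^3 - 3*t^2 - 111*t + 56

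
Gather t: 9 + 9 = 18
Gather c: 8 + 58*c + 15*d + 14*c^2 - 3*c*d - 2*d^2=14*c^2 + c*(58 - 3*d) - 2*d^2 + 15*d + 8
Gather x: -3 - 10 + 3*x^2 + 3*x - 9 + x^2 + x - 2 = 4*x^2 + 4*x - 24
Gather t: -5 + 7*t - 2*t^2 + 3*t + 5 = -2*t^2 + 10*t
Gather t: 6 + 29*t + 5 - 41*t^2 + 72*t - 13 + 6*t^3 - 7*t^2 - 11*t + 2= 6*t^3 - 48*t^2 + 90*t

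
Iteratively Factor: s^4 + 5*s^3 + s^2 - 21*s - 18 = (s + 1)*(s^3 + 4*s^2 - 3*s - 18) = (s + 1)*(s + 3)*(s^2 + s - 6) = (s + 1)*(s + 3)^2*(s - 2)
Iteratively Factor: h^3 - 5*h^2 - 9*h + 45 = (h - 5)*(h^2 - 9) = (h - 5)*(h - 3)*(h + 3)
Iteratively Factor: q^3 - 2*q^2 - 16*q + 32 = (q + 4)*(q^2 - 6*q + 8) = (q - 2)*(q + 4)*(q - 4)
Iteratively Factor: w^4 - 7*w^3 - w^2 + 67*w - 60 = (w + 3)*(w^3 - 10*w^2 + 29*w - 20) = (w - 4)*(w + 3)*(w^2 - 6*w + 5) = (w - 4)*(w - 1)*(w + 3)*(w - 5)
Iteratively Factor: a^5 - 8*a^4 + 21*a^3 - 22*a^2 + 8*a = (a - 2)*(a^4 - 6*a^3 + 9*a^2 - 4*a) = (a - 2)*(a - 1)*(a^3 - 5*a^2 + 4*a) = (a - 4)*(a - 2)*(a - 1)*(a^2 - a) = a*(a - 4)*(a - 2)*(a - 1)*(a - 1)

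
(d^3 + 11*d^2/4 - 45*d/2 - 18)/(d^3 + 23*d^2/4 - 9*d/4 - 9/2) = (d - 4)/(d - 1)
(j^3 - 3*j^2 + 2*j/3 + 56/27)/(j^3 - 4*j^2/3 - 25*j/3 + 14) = (j^2 - 2*j/3 - 8/9)/(j^2 + j - 6)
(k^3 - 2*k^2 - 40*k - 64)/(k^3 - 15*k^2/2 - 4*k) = 2*(k^2 + 6*k + 8)/(k*(2*k + 1))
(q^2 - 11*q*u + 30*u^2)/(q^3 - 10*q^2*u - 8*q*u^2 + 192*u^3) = (q - 5*u)/(q^2 - 4*q*u - 32*u^2)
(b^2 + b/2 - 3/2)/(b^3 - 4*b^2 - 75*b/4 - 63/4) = 2*(b - 1)/(2*b^2 - 11*b - 21)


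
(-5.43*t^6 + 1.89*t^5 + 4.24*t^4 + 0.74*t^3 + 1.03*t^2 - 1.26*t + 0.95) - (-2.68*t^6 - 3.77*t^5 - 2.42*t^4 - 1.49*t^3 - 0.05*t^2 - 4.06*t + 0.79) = -2.75*t^6 + 5.66*t^5 + 6.66*t^4 + 2.23*t^3 + 1.08*t^2 + 2.8*t + 0.16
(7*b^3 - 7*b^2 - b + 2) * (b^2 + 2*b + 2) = 7*b^5 + 7*b^4 - b^3 - 14*b^2 + 2*b + 4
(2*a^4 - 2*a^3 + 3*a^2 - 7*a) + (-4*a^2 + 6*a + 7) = 2*a^4 - 2*a^3 - a^2 - a + 7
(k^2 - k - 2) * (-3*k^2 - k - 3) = -3*k^4 + 2*k^3 + 4*k^2 + 5*k + 6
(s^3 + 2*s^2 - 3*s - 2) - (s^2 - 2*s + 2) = s^3 + s^2 - s - 4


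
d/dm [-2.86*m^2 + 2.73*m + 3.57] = 2.73 - 5.72*m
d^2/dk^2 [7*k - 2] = 0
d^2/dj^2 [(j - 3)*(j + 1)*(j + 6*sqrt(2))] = 6*j - 4 + 12*sqrt(2)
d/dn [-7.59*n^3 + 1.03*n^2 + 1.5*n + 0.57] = -22.77*n^2 + 2.06*n + 1.5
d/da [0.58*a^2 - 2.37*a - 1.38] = 1.16*a - 2.37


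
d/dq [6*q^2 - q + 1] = 12*q - 1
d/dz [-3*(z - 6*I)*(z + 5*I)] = -6*z + 3*I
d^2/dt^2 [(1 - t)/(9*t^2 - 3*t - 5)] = 6*(3*(t - 1)*(6*t - 1)^2 + (9*t - 4)*(-9*t^2 + 3*t + 5))/(-9*t^2 + 3*t + 5)^3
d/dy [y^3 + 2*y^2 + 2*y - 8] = 3*y^2 + 4*y + 2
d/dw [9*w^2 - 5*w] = 18*w - 5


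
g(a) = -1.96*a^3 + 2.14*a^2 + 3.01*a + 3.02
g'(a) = -5.88*a^2 + 4.28*a + 3.01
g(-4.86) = 263.93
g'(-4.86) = -156.67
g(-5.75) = 429.08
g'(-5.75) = -216.01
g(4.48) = -116.78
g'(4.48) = -95.83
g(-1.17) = 5.57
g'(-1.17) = -10.05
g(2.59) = -8.88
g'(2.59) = -25.35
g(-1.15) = 5.37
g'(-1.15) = -9.69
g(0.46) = 4.67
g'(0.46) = 3.73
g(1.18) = 6.33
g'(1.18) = -0.13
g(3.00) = -21.61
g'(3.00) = -37.07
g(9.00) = -1225.39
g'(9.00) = -434.75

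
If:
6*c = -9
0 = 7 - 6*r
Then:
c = -3/2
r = 7/6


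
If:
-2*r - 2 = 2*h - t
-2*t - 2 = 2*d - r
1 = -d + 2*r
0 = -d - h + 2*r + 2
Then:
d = -39/7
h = 3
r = -16/7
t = 24/7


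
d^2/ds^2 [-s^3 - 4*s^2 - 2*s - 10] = -6*s - 8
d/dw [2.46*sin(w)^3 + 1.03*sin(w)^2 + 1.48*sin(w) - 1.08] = (7.38*sin(w)^2 + 2.06*sin(w) + 1.48)*cos(w)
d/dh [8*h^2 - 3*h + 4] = 16*h - 3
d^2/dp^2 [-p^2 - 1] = -2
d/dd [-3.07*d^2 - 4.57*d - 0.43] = -6.14*d - 4.57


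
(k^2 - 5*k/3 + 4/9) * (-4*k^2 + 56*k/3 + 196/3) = -4*k^4 + 76*k^3/3 + 292*k^2/9 - 2716*k/27 + 784/27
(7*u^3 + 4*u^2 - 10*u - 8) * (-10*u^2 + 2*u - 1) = -70*u^5 - 26*u^4 + 101*u^3 + 56*u^2 - 6*u + 8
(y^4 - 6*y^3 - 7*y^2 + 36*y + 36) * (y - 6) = y^5 - 12*y^4 + 29*y^3 + 78*y^2 - 180*y - 216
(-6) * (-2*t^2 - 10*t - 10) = 12*t^2 + 60*t + 60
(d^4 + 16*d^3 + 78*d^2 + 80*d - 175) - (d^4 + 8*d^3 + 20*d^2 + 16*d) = 8*d^3 + 58*d^2 + 64*d - 175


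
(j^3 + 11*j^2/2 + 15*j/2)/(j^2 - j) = (2*j^2 + 11*j + 15)/(2*(j - 1))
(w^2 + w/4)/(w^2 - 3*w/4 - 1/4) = w/(w - 1)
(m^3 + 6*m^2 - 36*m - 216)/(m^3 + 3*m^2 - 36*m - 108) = (m + 6)/(m + 3)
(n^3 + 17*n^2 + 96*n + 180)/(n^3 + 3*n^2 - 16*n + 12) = (n^2 + 11*n + 30)/(n^2 - 3*n + 2)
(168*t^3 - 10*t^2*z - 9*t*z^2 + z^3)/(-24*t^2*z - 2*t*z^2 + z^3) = (-7*t + z)/z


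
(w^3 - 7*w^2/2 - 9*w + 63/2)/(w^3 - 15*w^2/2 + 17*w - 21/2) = (w + 3)/(w - 1)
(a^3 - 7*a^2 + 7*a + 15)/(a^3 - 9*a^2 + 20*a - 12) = (a^3 - 7*a^2 + 7*a + 15)/(a^3 - 9*a^2 + 20*a - 12)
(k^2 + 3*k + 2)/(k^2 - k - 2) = (k + 2)/(k - 2)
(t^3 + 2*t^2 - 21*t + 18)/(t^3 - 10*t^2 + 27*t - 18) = (t + 6)/(t - 6)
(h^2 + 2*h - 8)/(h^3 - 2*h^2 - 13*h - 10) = (-h^2 - 2*h + 8)/(-h^3 + 2*h^2 + 13*h + 10)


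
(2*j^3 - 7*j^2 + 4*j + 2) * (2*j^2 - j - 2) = 4*j^5 - 16*j^4 + 11*j^3 + 14*j^2 - 10*j - 4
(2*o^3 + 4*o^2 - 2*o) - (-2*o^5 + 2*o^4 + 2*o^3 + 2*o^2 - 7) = 2*o^5 - 2*o^4 + 2*o^2 - 2*o + 7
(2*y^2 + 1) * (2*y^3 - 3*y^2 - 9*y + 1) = 4*y^5 - 6*y^4 - 16*y^3 - y^2 - 9*y + 1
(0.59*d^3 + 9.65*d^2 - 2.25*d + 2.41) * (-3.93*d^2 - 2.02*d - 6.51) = -2.3187*d^5 - 39.1163*d^4 - 14.4914*d^3 - 67.7478*d^2 + 9.7793*d - 15.6891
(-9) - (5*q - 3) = -5*q - 6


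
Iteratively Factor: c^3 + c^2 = (c)*(c^2 + c) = c*(c + 1)*(c)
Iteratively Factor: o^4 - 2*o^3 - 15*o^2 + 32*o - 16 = (o - 4)*(o^3 + 2*o^2 - 7*o + 4) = (o - 4)*(o + 4)*(o^2 - 2*o + 1) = (o - 4)*(o - 1)*(o + 4)*(o - 1)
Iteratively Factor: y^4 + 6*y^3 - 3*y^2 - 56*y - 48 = (y - 3)*(y^3 + 9*y^2 + 24*y + 16) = (y - 3)*(y + 4)*(y^2 + 5*y + 4) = (y - 3)*(y + 4)^2*(y + 1)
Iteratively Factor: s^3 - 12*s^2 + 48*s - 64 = (s - 4)*(s^2 - 8*s + 16) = (s - 4)^2*(s - 4)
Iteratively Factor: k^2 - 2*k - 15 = (k + 3)*(k - 5)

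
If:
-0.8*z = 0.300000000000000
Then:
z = -0.38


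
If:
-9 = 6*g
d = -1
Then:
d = -1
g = -3/2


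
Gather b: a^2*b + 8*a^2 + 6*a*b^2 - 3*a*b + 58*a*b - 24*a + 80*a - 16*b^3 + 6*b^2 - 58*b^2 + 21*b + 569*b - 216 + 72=8*a^2 + 56*a - 16*b^3 + b^2*(6*a - 52) + b*(a^2 + 55*a + 590) - 144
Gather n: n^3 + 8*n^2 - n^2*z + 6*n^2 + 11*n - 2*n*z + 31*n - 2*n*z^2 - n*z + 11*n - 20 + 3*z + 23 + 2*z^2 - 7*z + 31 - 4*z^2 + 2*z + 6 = n^3 + n^2*(14 - z) + n*(-2*z^2 - 3*z + 53) - 2*z^2 - 2*z + 40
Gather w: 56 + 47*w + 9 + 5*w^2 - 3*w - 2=5*w^2 + 44*w + 63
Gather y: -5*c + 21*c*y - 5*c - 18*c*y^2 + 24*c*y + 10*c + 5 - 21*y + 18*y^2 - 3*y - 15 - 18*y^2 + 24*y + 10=-18*c*y^2 + 45*c*y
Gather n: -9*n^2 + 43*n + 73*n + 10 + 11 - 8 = -9*n^2 + 116*n + 13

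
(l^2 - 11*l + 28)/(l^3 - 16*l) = (l - 7)/(l*(l + 4))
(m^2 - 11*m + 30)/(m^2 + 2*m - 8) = (m^2 - 11*m + 30)/(m^2 + 2*m - 8)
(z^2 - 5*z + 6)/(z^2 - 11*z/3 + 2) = 3*(z - 2)/(3*z - 2)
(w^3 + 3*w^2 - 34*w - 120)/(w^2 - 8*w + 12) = (w^2 + 9*w + 20)/(w - 2)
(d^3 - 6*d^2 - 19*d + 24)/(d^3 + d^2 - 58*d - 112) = (d^2 + 2*d - 3)/(d^2 + 9*d + 14)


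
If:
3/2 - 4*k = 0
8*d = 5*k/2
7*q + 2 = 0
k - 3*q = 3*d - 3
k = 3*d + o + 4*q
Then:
No Solution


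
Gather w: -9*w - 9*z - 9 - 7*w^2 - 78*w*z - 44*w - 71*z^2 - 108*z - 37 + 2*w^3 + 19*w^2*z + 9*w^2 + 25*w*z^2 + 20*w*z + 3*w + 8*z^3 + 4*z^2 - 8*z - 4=2*w^3 + w^2*(19*z + 2) + w*(25*z^2 - 58*z - 50) + 8*z^3 - 67*z^2 - 125*z - 50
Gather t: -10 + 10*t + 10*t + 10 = 20*t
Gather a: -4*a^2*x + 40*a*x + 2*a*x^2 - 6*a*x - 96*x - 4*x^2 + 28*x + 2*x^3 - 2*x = -4*a^2*x + a*(2*x^2 + 34*x) + 2*x^3 - 4*x^2 - 70*x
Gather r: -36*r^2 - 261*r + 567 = -36*r^2 - 261*r + 567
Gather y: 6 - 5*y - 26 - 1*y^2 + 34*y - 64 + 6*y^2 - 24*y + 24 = 5*y^2 + 5*y - 60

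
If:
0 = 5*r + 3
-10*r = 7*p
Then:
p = 6/7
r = -3/5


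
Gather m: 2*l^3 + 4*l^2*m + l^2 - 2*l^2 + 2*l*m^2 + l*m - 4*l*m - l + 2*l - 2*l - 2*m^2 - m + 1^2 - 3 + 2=2*l^3 - l^2 - l + m^2*(2*l - 2) + m*(4*l^2 - 3*l - 1)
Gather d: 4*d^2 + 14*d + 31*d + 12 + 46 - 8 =4*d^2 + 45*d + 50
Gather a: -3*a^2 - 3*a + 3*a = -3*a^2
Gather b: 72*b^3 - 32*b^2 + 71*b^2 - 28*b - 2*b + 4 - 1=72*b^3 + 39*b^2 - 30*b + 3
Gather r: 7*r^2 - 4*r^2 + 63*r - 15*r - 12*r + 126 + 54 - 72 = 3*r^2 + 36*r + 108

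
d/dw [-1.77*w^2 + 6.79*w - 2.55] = 6.79 - 3.54*w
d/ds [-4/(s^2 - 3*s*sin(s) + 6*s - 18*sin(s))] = 4*(-3*s*cos(s) + 2*s - 3*sin(s) - 18*cos(s) + 6)/((s + 6)^2*(s - 3*sin(s))^2)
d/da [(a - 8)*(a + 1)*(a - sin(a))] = -(a - 8)*(a + 1)*(cos(a) - 1) + (a - 8)*(a - sin(a)) + (a + 1)*(a - sin(a))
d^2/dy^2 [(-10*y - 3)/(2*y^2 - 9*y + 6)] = 2*(-(4*y - 9)^2*(10*y + 3) + 12*(5*y - 7)*(2*y^2 - 9*y + 6))/(2*y^2 - 9*y + 6)^3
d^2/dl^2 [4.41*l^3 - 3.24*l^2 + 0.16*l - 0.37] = 26.46*l - 6.48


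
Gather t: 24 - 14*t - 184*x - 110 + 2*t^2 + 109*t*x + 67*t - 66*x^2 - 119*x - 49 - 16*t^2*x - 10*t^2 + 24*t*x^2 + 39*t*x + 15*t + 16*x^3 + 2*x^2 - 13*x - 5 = t^2*(-16*x - 8) + t*(24*x^2 + 148*x + 68) + 16*x^3 - 64*x^2 - 316*x - 140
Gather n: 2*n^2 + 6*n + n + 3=2*n^2 + 7*n + 3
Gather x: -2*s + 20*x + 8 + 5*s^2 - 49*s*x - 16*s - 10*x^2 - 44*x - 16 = 5*s^2 - 18*s - 10*x^2 + x*(-49*s - 24) - 8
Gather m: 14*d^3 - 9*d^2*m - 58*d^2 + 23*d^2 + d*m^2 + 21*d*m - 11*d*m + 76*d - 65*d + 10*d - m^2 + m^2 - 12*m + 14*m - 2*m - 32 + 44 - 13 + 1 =14*d^3 - 35*d^2 + d*m^2 + 21*d + m*(-9*d^2 + 10*d)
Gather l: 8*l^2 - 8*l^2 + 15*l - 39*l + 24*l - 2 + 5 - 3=0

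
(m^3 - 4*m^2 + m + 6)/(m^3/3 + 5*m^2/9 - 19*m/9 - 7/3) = 9*(m^2 - 5*m + 6)/(3*m^2 + 2*m - 21)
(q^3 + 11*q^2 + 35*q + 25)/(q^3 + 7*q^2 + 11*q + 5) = (q + 5)/(q + 1)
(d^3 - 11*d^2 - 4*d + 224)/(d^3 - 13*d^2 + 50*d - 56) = (d^2 - 4*d - 32)/(d^2 - 6*d + 8)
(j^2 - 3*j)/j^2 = (j - 3)/j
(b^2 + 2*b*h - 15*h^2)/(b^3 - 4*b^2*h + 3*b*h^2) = (b + 5*h)/(b*(b - h))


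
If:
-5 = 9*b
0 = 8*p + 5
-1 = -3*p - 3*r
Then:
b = -5/9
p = -5/8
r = 23/24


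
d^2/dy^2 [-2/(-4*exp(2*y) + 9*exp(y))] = 2*((9 - 16*exp(y))*(4*exp(y) - 9) + 2*(8*exp(y) - 9)^2)*exp(-y)/(4*exp(y) - 9)^3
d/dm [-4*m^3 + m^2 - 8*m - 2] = -12*m^2 + 2*m - 8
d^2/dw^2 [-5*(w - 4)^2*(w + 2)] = 60 - 30*w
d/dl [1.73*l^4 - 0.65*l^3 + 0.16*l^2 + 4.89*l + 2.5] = 6.92*l^3 - 1.95*l^2 + 0.32*l + 4.89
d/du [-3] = 0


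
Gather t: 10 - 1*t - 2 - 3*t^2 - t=-3*t^2 - 2*t + 8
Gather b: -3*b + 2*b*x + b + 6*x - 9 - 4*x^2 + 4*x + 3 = b*(2*x - 2) - 4*x^2 + 10*x - 6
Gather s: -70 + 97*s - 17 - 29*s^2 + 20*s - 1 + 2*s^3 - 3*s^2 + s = 2*s^3 - 32*s^2 + 118*s - 88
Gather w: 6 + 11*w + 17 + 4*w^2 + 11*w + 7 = 4*w^2 + 22*w + 30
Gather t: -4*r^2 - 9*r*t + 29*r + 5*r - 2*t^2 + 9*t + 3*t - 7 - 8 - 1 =-4*r^2 + 34*r - 2*t^2 + t*(12 - 9*r) - 16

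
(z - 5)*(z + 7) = z^2 + 2*z - 35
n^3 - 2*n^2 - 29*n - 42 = (n - 7)*(n + 2)*(n + 3)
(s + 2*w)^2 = s^2 + 4*s*w + 4*w^2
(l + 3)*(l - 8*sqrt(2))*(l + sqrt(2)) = l^3 - 7*sqrt(2)*l^2 + 3*l^2 - 21*sqrt(2)*l - 16*l - 48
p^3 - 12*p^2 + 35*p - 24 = (p - 8)*(p - 3)*(p - 1)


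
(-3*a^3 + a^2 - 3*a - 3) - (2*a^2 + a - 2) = -3*a^3 - a^2 - 4*a - 1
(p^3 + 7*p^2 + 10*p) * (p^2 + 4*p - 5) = p^5 + 11*p^4 + 33*p^3 + 5*p^2 - 50*p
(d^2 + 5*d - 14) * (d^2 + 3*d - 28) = d^4 + 8*d^3 - 27*d^2 - 182*d + 392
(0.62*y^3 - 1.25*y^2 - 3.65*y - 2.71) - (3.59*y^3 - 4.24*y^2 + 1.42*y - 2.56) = -2.97*y^3 + 2.99*y^2 - 5.07*y - 0.15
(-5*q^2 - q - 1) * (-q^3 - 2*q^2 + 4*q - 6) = 5*q^5 + 11*q^4 - 17*q^3 + 28*q^2 + 2*q + 6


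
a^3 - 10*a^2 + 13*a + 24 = (a - 8)*(a - 3)*(a + 1)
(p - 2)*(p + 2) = p^2 - 4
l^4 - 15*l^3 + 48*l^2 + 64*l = l*(l - 8)^2*(l + 1)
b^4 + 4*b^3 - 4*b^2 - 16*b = b*(b - 2)*(b + 2)*(b + 4)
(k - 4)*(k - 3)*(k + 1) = k^3 - 6*k^2 + 5*k + 12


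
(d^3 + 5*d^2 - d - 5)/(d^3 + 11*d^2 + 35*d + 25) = (d - 1)/(d + 5)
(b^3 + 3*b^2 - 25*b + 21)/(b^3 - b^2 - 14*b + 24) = (b^2 + 6*b - 7)/(b^2 + 2*b - 8)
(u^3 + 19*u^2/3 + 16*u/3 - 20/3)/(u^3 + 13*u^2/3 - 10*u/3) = (u + 2)/u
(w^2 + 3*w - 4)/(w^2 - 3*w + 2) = (w + 4)/(w - 2)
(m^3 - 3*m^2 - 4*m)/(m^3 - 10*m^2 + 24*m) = (m + 1)/(m - 6)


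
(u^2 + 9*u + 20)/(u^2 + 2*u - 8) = (u + 5)/(u - 2)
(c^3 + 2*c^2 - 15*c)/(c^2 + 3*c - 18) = c*(c + 5)/(c + 6)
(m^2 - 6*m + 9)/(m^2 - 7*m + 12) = (m - 3)/(m - 4)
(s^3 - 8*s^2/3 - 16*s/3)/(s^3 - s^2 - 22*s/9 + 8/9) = 3*s*(s - 4)/(3*s^2 - 7*s + 2)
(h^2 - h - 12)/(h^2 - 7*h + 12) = (h + 3)/(h - 3)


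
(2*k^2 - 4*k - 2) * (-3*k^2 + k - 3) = -6*k^4 + 14*k^3 - 4*k^2 + 10*k + 6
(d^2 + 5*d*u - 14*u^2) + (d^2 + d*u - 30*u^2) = 2*d^2 + 6*d*u - 44*u^2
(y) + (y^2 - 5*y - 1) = y^2 - 4*y - 1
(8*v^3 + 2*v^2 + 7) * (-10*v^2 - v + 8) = -80*v^5 - 28*v^4 + 62*v^3 - 54*v^2 - 7*v + 56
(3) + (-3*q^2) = 3 - 3*q^2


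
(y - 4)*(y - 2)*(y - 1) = y^3 - 7*y^2 + 14*y - 8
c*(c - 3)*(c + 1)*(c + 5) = c^4 + 3*c^3 - 13*c^2 - 15*c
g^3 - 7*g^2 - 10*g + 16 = (g - 8)*(g - 1)*(g + 2)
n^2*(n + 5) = n^3 + 5*n^2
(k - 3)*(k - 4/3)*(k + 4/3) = k^3 - 3*k^2 - 16*k/9 + 16/3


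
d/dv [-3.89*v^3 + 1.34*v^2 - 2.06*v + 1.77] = -11.67*v^2 + 2.68*v - 2.06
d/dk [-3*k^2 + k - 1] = 1 - 6*k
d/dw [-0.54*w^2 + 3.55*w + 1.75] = 3.55 - 1.08*w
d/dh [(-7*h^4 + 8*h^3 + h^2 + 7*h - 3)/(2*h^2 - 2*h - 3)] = (-28*h^5 + 58*h^4 + 52*h^3 - 88*h^2 + 6*h - 27)/(4*h^4 - 8*h^3 - 8*h^2 + 12*h + 9)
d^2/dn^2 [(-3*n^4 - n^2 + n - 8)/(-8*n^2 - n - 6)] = 2*(192*n^6 + 72*n^5 + 441*n^4 + 72*n^3 + 2040*n^2 + 336*n - 334)/(512*n^6 + 192*n^5 + 1176*n^4 + 289*n^3 + 882*n^2 + 108*n + 216)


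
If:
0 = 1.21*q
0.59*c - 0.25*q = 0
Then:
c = 0.00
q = 0.00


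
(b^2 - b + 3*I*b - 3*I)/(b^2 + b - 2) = (b + 3*I)/(b + 2)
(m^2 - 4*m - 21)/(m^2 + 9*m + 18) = (m - 7)/(m + 6)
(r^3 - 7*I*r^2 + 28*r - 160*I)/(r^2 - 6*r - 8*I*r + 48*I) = (r^2 + I*r + 20)/(r - 6)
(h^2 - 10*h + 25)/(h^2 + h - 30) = (h - 5)/(h + 6)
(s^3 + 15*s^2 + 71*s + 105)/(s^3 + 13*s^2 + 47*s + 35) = (s + 3)/(s + 1)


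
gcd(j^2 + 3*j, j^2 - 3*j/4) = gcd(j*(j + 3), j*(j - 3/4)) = j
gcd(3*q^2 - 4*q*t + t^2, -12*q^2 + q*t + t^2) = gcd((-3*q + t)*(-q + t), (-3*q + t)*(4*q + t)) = 3*q - t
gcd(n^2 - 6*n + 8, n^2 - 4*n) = n - 4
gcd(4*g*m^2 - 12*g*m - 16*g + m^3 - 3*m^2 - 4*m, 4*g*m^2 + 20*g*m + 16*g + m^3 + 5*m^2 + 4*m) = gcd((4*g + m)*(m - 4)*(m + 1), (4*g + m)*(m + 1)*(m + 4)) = 4*g*m + 4*g + m^2 + m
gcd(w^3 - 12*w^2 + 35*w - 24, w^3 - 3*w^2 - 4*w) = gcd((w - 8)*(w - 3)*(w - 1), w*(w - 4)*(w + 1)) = 1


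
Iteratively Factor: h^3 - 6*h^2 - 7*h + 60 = (h + 3)*(h^2 - 9*h + 20) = (h - 5)*(h + 3)*(h - 4)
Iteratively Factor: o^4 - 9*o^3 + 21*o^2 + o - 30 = (o - 3)*(o^3 - 6*o^2 + 3*o + 10) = (o - 5)*(o - 3)*(o^2 - o - 2) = (o - 5)*(o - 3)*(o - 2)*(o + 1)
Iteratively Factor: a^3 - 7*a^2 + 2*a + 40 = (a + 2)*(a^2 - 9*a + 20) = (a - 4)*(a + 2)*(a - 5)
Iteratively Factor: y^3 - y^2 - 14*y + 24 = (y - 2)*(y^2 + y - 12) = (y - 3)*(y - 2)*(y + 4)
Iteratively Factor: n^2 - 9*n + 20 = (n - 5)*(n - 4)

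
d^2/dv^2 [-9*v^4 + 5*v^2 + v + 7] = 10 - 108*v^2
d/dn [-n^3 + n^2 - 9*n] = -3*n^2 + 2*n - 9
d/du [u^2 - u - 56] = 2*u - 1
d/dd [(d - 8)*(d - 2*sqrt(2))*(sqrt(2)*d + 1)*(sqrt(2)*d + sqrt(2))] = 8*d^3 - 42*d^2 - 9*sqrt(2)*d^2 - 40*d + 42*sqrt(2)*d + 28 + 24*sqrt(2)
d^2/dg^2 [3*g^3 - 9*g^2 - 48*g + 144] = 18*g - 18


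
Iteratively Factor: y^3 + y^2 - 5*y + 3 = (y + 3)*(y^2 - 2*y + 1) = (y - 1)*(y + 3)*(y - 1)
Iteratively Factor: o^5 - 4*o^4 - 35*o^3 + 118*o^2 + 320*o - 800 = (o - 2)*(o^4 - 2*o^3 - 39*o^2 + 40*o + 400) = (o - 5)*(o - 2)*(o^3 + 3*o^2 - 24*o - 80) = (o - 5)*(o - 2)*(o + 4)*(o^2 - o - 20) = (o - 5)*(o - 2)*(o + 4)^2*(o - 5)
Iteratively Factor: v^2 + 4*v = (v + 4)*(v)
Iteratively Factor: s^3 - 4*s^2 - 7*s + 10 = (s - 5)*(s^2 + s - 2) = (s - 5)*(s + 2)*(s - 1)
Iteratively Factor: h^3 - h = (h - 1)*(h^2 + h) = (h - 1)*(h + 1)*(h)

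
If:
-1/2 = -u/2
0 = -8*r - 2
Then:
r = -1/4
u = 1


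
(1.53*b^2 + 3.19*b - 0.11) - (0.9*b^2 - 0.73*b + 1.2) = 0.63*b^2 + 3.92*b - 1.31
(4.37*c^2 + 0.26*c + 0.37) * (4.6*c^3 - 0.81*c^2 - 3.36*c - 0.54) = 20.102*c^5 - 2.3437*c^4 - 13.1918*c^3 - 3.5331*c^2 - 1.3836*c - 0.1998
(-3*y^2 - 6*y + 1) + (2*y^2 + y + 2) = -y^2 - 5*y + 3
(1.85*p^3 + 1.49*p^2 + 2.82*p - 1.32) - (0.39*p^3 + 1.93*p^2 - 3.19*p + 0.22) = 1.46*p^3 - 0.44*p^2 + 6.01*p - 1.54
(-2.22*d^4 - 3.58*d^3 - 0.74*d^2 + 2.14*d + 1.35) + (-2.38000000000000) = -2.22*d^4 - 3.58*d^3 - 0.74*d^2 + 2.14*d - 1.03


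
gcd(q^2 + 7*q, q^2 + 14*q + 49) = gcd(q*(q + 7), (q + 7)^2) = q + 7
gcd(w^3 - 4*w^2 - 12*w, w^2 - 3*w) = w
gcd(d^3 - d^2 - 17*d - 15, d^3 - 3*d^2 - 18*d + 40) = d - 5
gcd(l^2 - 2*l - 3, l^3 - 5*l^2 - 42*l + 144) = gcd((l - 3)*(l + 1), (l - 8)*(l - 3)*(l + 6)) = l - 3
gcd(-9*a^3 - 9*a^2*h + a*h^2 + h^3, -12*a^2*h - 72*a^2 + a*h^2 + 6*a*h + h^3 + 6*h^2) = 3*a - h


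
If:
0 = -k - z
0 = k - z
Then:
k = 0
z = 0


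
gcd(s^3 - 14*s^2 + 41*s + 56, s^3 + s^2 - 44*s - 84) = s - 7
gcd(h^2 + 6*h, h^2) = h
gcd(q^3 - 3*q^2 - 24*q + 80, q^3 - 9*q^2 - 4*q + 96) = q - 4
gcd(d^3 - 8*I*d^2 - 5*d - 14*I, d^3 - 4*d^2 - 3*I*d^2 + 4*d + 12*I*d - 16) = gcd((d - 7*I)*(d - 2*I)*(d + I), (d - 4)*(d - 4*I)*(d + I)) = d + I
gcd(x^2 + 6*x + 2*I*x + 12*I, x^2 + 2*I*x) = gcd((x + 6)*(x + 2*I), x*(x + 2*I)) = x + 2*I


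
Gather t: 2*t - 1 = 2*t - 1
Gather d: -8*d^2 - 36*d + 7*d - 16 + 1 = -8*d^2 - 29*d - 15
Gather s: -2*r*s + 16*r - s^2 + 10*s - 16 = 16*r - s^2 + s*(10 - 2*r) - 16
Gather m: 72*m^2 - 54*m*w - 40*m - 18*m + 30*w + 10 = 72*m^2 + m*(-54*w - 58) + 30*w + 10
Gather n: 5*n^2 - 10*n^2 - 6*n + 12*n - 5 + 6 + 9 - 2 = -5*n^2 + 6*n + 8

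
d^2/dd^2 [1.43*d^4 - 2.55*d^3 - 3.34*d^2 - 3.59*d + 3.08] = 17.16*d^2 - 15.3*d - 6.68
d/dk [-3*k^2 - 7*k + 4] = -6*k - 7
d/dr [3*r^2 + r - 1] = 6*r + 1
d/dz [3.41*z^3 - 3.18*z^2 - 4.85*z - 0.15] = 10.23*z^2 - 6.36*z - 4.85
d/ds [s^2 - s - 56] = 2*s - 1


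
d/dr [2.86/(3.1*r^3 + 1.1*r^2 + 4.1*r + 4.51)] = (-26.598*r^2 - 6.292*r - 11.726)/(3.1*r^3 + 1.1*r^2 + 4.1*r + 4.51)^2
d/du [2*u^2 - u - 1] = 4*u - 1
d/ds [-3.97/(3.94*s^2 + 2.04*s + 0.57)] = (31.2836*s + 8.0988)/(3.94*s^2 + 2.04*s + 0.57)^2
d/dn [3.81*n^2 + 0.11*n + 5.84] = 7.62*n + 0.11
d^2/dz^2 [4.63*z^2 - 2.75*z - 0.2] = 9.26000000000000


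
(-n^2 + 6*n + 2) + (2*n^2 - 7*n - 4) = n^2 - n - 2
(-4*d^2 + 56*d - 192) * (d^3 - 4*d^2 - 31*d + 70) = -4*d^5 + 72*d^4 - 292*d^3 - 1248*d^2 + 9872*d - 13440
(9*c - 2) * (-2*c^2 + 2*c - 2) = -18*c^3 + 22*c^2 - 22*c + 4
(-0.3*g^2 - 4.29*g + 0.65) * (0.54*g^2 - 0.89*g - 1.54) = -0.162*g^4 - 2.0496*g^3 + 4.6311*g^2 + 6.0281*g - 1.001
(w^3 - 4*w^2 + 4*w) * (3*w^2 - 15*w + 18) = 3*w^5 - 27*w^4 + 90*w^3 - 132*w^2 + 72*w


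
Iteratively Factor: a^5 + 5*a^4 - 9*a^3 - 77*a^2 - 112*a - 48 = (a + 1)*(a^4 + 4*a^3 - 13*a^2 - 64*a - 48) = (a + 1)*(a + 3)*(a^3 + a^2 - 16*a - 16) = (a + 1)^2*(a + 3)*(a^2 - 16) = (a + 1)^2*(a + 3)*(a + 4)*(a - 4)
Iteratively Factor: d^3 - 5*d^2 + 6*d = (d)*(d^2 - 5*d + 6) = d*(d - 2)*(d - 3)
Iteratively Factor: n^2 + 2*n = (n)*(n + 2)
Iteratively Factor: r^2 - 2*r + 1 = (r - 1)*(r - 1)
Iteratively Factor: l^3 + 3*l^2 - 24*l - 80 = (l + 4)*(l^2 - l - 20) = (l - 5)*(l + 4)*(l + 4)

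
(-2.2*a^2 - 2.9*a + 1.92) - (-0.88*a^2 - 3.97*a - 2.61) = -1.32*a^2 + 1.07*a + 4.53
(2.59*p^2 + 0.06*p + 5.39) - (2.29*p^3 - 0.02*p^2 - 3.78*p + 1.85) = -2.29*p^3 + 2.61*p^2 + 3.84*p + 3.54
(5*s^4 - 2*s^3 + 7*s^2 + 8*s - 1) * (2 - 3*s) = -15*s^5 + 16*s^4 - 25*s^3 - 10*s^2 + 19*s - 2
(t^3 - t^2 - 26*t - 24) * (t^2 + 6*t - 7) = t^5 + 5*t^4 - 39*t^3 - 173*t^2 + 38*t + 168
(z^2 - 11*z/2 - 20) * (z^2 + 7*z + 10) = z^4 + 3*z^3/2 - 97*z^2/2 - 195*z - 200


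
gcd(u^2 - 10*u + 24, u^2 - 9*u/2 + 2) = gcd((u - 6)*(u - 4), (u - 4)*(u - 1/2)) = u - 4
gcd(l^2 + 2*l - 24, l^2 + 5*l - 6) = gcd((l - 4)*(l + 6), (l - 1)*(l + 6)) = l + 6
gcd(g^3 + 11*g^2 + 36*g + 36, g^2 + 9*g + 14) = g + 2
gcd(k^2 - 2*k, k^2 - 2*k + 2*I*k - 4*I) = k - 2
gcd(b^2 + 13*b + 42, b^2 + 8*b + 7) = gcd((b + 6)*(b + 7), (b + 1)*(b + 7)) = b + 7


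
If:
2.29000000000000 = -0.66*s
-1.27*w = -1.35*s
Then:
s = -3.47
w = -3.69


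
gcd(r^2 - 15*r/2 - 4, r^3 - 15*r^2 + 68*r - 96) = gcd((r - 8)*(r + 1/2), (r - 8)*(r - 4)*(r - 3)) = r - 8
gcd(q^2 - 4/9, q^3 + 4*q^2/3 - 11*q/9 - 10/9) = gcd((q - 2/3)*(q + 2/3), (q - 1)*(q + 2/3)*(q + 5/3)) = q + 2/3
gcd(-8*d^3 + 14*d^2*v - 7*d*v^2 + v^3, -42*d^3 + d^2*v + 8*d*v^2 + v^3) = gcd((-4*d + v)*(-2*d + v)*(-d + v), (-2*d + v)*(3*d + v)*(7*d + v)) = -2*d + v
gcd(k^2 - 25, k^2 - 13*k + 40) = k - 5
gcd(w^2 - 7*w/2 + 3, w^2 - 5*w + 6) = w - 2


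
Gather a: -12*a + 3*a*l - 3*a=a*(3*l - 15)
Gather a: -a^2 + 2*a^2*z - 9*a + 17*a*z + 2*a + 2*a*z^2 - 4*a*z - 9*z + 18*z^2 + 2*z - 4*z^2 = a^2*(2*z - 1) + a*(2*z^2 + 13*z - 7) + 14*z^2 - 7*z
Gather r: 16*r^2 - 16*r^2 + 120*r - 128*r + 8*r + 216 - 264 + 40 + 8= 0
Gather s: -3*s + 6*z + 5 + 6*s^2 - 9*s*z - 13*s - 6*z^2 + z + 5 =6*s^2 + s*(-9*z - 16) - 6*z^2 + 7*z + 10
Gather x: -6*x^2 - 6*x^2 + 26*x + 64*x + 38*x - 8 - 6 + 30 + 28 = -12*x^2 + 128*x + 44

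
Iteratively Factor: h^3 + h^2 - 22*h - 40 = (h + 2)*(h^2 - h - 20) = (h + 2)*(h + 4)*(h - 5)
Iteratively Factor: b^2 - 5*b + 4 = (b - 4)*(b - 1)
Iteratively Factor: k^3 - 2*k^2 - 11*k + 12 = (k + 3)*(k^2 - 5*k + 4) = (k - 1)*(k + 3)*(k - 4)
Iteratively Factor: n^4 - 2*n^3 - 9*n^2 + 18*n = (n - 2)*(n^3 - 9*n) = (n - 3)*(n - 2)*(n^2 + 3*n) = n*(n - 3)*(n - 2)*(n + 3)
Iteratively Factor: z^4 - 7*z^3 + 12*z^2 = (z - 3)*(z^3 - 4*z^2) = z*(z - 3)*(z^2 - 4*z) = z^2*(z - 3)*(z - 4)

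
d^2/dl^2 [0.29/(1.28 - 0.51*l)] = -0.150858/(0.51*l - 1.28)^3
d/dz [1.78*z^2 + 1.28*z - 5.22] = 3.56*z + 1.28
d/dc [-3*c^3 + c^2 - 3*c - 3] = -9*c^2 + 2*c - 3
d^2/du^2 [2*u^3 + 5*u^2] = 12*u + 10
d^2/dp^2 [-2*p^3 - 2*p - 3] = -12*p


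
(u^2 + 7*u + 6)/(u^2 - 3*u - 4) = (u + 6)/(u - 4)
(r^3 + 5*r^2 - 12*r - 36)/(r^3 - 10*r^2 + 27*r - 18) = (r^2 + 8*r + 12)/(r^2 - 7*r + 6)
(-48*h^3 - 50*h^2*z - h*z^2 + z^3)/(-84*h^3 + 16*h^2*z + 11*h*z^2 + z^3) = (-8*h^2 - 7*h*z + z^2)/(-14*h^2 + 5*h*z + z^2)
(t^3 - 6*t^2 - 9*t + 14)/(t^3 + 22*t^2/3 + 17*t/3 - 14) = 3*(t^2 - 5*t - 14)/(3*t^2 + 25*t + 42)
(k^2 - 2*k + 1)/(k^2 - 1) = (k - 1)/(k + 1)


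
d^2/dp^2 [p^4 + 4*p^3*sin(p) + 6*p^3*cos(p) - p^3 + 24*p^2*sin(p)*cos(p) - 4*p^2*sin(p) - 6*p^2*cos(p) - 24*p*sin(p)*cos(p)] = -4*p^3*sin(p) - 6*p^3*cos(p) - 32*p^2*sin(p) - 48*p^2*sin(2*p) + 30*p^2*cos(p) + 12*p^2 + 48*p*sin(p) + 48*p*sin(2*p) + 20*p*cos(p) + 96*p*cos(2*p) - 6*p - 8*sin(p) + 24*sin(2*p) - 12*cos(p) - 48*cos(2*p)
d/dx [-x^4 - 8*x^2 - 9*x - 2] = -4*x^3 - 16*x - 9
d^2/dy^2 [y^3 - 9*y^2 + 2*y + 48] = 6*y - 18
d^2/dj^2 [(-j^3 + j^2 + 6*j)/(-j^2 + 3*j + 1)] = 2*(j^3 + 6*j^2 - 15*j + 17)/(j^6 - 9*j^5 + 24*j^4 - 9*j^3 - 24*j^2 - 9*j - 1)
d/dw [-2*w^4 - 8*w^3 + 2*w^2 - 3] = 4*w*(-2*w^2 - 6*w + 1)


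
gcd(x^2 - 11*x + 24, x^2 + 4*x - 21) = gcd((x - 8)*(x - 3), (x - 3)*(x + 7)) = x - 3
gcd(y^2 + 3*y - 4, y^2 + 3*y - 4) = y^2 + 3*y - 4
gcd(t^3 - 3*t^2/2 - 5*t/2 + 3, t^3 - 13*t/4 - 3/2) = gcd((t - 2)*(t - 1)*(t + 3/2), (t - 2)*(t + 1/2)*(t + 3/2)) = t^2 - t/2 - 3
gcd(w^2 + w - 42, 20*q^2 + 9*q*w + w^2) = 1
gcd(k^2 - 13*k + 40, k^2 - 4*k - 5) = k - 5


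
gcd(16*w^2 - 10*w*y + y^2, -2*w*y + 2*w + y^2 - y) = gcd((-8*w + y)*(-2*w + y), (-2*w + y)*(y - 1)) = -2*w + y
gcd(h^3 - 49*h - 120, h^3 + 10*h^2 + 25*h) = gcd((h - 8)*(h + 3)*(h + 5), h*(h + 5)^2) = h + 5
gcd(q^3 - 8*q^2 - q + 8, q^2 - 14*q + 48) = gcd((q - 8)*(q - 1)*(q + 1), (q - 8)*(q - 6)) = q - 8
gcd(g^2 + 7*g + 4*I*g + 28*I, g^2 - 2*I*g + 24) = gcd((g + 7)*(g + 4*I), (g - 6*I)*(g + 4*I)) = g + 4*I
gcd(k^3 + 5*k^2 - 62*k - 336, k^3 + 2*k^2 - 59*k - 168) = k^2 - k - 56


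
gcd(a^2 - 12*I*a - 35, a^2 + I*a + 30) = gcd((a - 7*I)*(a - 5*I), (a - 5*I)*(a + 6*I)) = a - 5*I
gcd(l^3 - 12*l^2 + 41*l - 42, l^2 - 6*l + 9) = l - 3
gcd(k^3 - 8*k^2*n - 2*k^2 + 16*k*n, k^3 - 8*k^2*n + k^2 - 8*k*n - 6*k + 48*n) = k^2 - 8*k*n - 2*k + 16*n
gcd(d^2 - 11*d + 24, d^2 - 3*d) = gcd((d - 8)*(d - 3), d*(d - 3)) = d - 3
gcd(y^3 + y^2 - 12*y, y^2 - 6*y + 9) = y - 3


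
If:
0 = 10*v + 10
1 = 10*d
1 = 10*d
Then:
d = 1/10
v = -1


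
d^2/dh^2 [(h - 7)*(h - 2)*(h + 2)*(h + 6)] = 12*h^2 - 6*h - 92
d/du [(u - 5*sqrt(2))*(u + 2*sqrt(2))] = 2*u - 3*sqrt(2)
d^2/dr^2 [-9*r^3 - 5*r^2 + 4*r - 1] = -54*r - 10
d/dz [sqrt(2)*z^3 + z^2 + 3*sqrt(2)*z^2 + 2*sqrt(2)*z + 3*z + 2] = 3*sqrt(2)*z^2 + 2*z + 6*sqrt(2)*z + 2*sqrt(2) + 3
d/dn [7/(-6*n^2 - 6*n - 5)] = 42*(2*n + 1)/(6*n^2 + 6*n + 5)^2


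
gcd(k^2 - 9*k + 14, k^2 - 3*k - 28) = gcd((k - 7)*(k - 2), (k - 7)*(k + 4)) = k - 7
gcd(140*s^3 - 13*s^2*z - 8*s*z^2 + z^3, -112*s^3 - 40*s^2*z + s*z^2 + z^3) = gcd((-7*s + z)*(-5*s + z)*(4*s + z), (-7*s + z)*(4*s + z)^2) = -28*s^2 - 3*s*z + z^2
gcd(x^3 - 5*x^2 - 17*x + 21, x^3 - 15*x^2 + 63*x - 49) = x^2 - 8*x + 7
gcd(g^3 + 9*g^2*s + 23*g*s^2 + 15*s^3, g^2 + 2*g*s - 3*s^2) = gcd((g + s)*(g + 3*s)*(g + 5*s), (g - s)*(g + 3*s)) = g + 3*s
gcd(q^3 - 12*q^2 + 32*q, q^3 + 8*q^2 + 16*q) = q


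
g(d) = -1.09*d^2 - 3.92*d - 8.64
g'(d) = -2.18*d - 3.92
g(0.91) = -13.11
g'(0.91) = -5.90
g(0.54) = -11.07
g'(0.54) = -5.10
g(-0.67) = -6.50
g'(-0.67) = -2.46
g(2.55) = -25.72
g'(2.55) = -9.48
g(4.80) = -52.57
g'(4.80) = -14.38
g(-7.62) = -42.06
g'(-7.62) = 12.69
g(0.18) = -9.38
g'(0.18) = -4.31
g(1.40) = -16.26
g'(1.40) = -6.97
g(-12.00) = -118.56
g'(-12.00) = 22.24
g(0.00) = -8.64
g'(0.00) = -3.92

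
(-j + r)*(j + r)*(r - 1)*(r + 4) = -j^2*r^2 - 3*j^2*r + 4*j^2 + r^4 + 3*r^3 - 4*r^2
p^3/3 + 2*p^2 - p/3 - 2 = (p/3 + 1/3)*(p - 1)*(p + 6)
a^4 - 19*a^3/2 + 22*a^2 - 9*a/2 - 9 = (a - 6)*(a - 3)*(a - 1)*(a + 1/2)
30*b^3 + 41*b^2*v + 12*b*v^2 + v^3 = (b + v)*(5*b + v)*(6*b + v)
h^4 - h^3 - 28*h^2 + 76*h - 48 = (h - 4)*(h - 2)*(h - 1)*(h + 6)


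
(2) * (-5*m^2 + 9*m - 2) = -10*m^2 + 18*m - 4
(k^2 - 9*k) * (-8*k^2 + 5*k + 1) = -8*k^4 + 77*k^3 - 44*k^2 - 9*k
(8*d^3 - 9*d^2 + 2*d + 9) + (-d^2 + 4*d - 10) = 8*d^3 - 10*d^2 + 6*d - 1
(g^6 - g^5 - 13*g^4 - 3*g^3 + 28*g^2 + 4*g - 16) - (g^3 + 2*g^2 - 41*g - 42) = g^6 - g^5 - 13*g^4 - 4*g^3 + 26*g^2 + 45*g + 26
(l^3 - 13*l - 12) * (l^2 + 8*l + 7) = l^5 + 8*l^4 - 6*l^3 - 116*l^2 - 187*l - 84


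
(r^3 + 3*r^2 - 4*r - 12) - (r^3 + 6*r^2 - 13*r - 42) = -3*r^2 + 9*r + 30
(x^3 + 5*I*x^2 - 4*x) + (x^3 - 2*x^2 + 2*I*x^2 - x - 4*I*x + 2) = 2*x^3 - 2*x^2 + 7*I*x^2 - 5*x - 4*I*x + 2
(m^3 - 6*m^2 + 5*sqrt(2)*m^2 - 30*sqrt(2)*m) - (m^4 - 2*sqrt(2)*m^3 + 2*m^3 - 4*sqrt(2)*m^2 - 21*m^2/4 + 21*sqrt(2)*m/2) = -m^4 - m^3 + 2*sqrt(2)*m^3 - 3*m^2/4 + 9*sqrt(2)*m^2 - 81*sqrt(2)*m/2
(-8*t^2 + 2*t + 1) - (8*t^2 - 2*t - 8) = -16*t^2 + 4*t + 9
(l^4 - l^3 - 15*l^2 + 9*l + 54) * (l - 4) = l^5 - 5*l^4 - 11*l^3 + 69*l^2 + 18*l - 216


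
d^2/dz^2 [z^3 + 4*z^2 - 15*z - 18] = 6*z + 8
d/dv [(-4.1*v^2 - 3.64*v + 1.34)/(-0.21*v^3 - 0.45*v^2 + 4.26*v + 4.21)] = (-0.861*v^4 - 1.5288*v^3 - 18.2598*v^2 - 33.316*v - 21.0328)/(0.0441*v^6 + 0.189*v^5 - 1.5867*v^4 - 5.6022*v^3 + 14.3586*v^2 + 35.8692*v + 17.7241)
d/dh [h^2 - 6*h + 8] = 2*h - 6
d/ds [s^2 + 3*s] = 2*s + 3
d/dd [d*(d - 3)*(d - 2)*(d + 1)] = 4*d^3 - 12*d^2 + 2*d + 6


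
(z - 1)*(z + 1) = z^2 - 1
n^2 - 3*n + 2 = (n - 2)*(n - 1)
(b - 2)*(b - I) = b^2 - 2*b - I*b + 2*I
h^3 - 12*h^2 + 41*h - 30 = (h - 6)*(h - 5)*(h - 1)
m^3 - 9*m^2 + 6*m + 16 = (m - 8)*(m - 2)*(m + 1)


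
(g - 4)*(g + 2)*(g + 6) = g^3 + 4*g^2 - 20*g - 48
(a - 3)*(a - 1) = a^2 - 4*a + 3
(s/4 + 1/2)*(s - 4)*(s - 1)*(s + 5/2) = s^4/4 - s^3/8 - 27*s^2/8 - 7*s/4 + 5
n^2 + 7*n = n*(n + 7)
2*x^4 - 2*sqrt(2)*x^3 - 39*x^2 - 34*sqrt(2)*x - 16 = (x - 4*sqrt(2))*(x + 2*sqrt(2))*(sqrt(2)*x + 1)^2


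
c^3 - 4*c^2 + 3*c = c*(c - 3)*(c - 1)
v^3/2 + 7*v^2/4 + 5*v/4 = v*(v/2 + 1/2)*(v + 5/2)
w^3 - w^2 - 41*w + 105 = (w - 5)*(w - 3)*(w + 7)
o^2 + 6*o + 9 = (o + 3)^2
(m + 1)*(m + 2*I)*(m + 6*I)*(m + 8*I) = m^4 + m^3 + 16*I*m^3 - 76*m^2 + 16*I*m^2 - 76*m - 96*I*m - 96*I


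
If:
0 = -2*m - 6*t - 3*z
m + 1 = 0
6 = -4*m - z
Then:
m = -1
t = 4/3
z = -2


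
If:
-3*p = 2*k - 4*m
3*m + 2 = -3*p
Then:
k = -7*p/2 - 4/3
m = -p - 2/3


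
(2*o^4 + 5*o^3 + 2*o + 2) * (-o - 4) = -2*o^5 - 13*o^4 - 20*o^3 - 2*o^2 - 10*o - 8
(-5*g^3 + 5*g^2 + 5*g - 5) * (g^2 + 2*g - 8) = -5*g^5 - 5*g^4 + 55*g^3 - 35*g^2 - 50*g + 40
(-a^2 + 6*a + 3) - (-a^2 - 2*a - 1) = 8*a + 4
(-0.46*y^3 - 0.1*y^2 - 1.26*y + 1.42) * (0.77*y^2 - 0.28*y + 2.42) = -0.3542*y^5 + 0.0518*y^4 - 2.0554*y^3 + 1.2042*y^2 - 3.4468*y + 3.4364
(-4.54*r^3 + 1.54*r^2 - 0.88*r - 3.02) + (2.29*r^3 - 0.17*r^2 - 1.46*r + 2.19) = -2.25*r^3 + 1.37*r^2 - 2.34*r - 0.83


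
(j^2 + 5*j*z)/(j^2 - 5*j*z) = (j + 5*z)/(j - 5*z)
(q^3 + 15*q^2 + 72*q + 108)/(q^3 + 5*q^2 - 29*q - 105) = (q^2 + 12*q + 36)/(q^2 + 2*q - 35)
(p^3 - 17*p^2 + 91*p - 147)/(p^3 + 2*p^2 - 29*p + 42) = (p^2 - 14*p + 49)/(p^2 + 5*p - 14)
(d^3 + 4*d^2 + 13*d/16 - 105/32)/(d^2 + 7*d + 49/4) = (16*d^2 + 8*d - 15)/(8*(2*d + 7))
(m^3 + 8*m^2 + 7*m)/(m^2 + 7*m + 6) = m*(m + 7)/(m + 6)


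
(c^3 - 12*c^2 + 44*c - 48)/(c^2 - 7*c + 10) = (c^2 - 10*c + 24)/(c - 5)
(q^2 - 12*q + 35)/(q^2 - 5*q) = (q - 7)/q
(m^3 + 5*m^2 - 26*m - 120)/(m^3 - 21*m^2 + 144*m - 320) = (m^2 + 10*m + 24)/(m^2 - 16*m + 64)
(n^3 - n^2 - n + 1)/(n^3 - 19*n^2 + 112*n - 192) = (n^3 - n^2 - n + 1)/(n^3 - 19*n^2 + 112*n - 192)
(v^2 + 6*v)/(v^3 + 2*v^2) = (v + 6)/(v*(v + 2))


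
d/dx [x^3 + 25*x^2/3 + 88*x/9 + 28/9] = 3*x^2 + 50*x/3 + 88/9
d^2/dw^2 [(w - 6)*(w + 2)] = 2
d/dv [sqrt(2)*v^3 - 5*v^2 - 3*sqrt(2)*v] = 3*sqrt(2)*v^2 - 10*v - 3*sqrt(2)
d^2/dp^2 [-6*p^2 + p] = -12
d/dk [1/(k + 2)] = -1/(k + 2)^2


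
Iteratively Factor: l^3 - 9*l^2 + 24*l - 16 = (l - 4)*(l^2 - 5*l + 4) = (l - 4)^2*(l - 1)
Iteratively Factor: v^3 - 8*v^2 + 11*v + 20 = (v - 5)*(v^2 - 3*v - 4) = (v - 5)*(v + 1)*(v - 4)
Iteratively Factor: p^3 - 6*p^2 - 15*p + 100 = (p + 4)*(p^2 - 10*p + 25) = (p - 5)*(p + 4)*(p - 5)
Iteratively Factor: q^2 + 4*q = (q)*(q + 4)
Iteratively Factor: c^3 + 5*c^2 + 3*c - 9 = (c + 3)*(c^2 + 2*c - 3) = (c - 1)*(c + 3)*(c + 3)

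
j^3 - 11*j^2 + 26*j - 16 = (j - 8)*(j - 2)*(j - 1)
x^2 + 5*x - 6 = (x - 1)*(x + 6)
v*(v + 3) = v^2 + 3*v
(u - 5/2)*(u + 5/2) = u^2 - 25/4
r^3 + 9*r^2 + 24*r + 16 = (r + 1)*(r + 4)^2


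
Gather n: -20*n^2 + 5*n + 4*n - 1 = -20*n^2 + 9*n - 1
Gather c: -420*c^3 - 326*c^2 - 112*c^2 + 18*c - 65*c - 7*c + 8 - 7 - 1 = -420*c^3 - 438*c^2 - 54*c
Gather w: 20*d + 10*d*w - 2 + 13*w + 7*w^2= 20*d + 7*w^2 + w*(10*d + 13) - 2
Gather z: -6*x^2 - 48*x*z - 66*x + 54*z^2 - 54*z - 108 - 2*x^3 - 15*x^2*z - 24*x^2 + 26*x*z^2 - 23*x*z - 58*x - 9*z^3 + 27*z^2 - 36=-2*x^3 - 30*x^2 - 124*x - 9*z^3 + z^2*(26*x + 81) + z*(-15*x^2 - 71*x - 54) - 144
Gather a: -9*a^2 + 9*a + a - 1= -9*a^2 + 10*a - 1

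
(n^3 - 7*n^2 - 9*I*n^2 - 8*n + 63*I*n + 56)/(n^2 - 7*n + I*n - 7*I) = (n^2 - 9*I*n - 8)/(n + I)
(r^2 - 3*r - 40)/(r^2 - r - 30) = (r - 8)/(r - 6)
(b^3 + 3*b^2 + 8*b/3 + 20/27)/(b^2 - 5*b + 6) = (27*b^3 + 81*b^2 + 72*b + 20)/(27*(b^2 - 5*b + 6))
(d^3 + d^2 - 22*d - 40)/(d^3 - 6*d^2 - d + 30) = (d + 4)/(d - 3)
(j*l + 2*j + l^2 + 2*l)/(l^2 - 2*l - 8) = (j + l)/(l - 4)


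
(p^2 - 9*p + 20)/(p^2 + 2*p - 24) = (p - 5)/(p + 6)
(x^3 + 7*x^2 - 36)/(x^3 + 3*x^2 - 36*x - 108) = (x - 2)/(x - 6)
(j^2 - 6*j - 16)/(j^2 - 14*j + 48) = (j + 2)/(j - 6)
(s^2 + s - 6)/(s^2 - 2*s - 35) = (-s^2 - s + 6)/(-s^2 + 2*s + 35)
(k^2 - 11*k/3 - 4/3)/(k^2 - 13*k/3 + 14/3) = (3*k^2 - 11*k - 4)/(3*k^2 - 13*k + 14)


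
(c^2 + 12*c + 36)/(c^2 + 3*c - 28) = (c^2 + 12*c + 36)/(c^2 + 3*c - 28)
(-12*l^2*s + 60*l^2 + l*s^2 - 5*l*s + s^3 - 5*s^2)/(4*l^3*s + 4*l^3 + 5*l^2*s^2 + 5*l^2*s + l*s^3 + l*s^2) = (-3*l*s + 15*l + s^2 - 5*s)/(l*(l*s + l + s^2 + s))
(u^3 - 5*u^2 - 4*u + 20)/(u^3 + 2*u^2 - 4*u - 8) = (u - 5)/(u + 2)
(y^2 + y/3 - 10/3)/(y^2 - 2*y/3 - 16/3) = (3*y - 5)/(3*y - 8)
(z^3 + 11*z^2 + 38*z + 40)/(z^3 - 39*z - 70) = (z + 4)/(z - 7)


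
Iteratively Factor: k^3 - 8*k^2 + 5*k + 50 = (k - 5)*(k^2 - 3*k - 10) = (k - 5)*(k + 2)*(k - 5)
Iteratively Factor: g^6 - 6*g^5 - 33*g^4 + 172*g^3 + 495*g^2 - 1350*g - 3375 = (g + 3)*(g^5 - 9*g^4 - 6*g^3 + 190*g^2 - 75*g - 1125) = (g - 5)*(g + 3)*(g^4 - 4*g^3 - 26*g^2 + 60*g + 225) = (g - 5)^2*(g + 3)*(g^3 + g^2 - 21*g - 45) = (g - 5)^3*(g + 3)*(g^2 + 6*g + 9) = (g - 5)^3*(g + 3)^2*(g + 3)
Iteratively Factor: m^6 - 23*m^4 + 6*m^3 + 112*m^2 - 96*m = (m - 4)*(m^5 + 4*m^4 - 7*m^3 - 22*m^2 + 24*m) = m*(m - 4)*(m^4 + 4*m^3 - 7*m^2 - 22*m + 24) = m*(m - 4)*(m - 2)*(m^3 + 6*m^2 + 5*m - 12) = m*(m - 4)*(m - 2)*(m - 1)*(m^2 + 7*m + 12) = m*(m - 4)*(m - 2)*(m - 1)*(m + 4)*(m + 3)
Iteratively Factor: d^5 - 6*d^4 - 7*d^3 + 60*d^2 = (d - 4)*(d^4 - 2*d^3 - 15*d^2) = d*(d - 4)*(d^3 - 2*d^2 - 15*d) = d^2*(d - 4)*(d^2 - 2*d - 15) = d^2*(d - 5)*(d - 4)*(d + 3)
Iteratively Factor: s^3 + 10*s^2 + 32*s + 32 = (s + 4)*(s^2 + 6*s + 8) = (s + 2)*(s + 4)*(s + 4)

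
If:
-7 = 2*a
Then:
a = -7/2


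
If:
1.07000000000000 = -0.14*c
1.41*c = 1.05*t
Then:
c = -7.64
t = -10.26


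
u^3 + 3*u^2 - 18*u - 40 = (u - 4)*(u + 2)*(u + 5)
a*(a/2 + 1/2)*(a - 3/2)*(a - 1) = a^4/2 - 3*a^3/4 - a^2/2 + 3*a/4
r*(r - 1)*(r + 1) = r^3 - r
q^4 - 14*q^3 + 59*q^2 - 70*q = q*(q - 7)*(q - 5)*(q - 2)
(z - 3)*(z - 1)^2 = z^3 - 5*z^2 + 7*z - 3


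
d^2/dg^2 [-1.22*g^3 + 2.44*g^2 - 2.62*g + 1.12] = 4.88 - 7.32*g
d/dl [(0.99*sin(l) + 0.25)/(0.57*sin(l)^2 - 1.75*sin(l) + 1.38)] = (-0.5643*sin(l)^2 - 0.285*sin(l) + 1.8037)*cos(l)/(0.3249*sin(l)^4 - 1.995*sin(l)^3 + 4.6357*sin(l)^2 - 4.83*sin(l) + 1.9044)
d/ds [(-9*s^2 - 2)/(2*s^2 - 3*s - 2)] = (27*s^2 + 44*s - 6)/(4*s^4 - 12*s^3 + s^2 + 12*s + 4)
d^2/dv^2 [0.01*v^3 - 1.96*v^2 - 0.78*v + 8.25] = 0.06*v - 3.92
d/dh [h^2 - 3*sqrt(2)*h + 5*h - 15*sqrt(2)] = 2*h - 3*sqrt(2) + 5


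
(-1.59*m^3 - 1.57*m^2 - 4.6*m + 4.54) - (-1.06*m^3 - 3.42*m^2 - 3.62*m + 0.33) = -0.53*m^3 + 1.85*m^2 - 0.98*m + 4.21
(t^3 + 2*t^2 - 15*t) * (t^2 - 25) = t^5 + 2*t^4 - 40*t^3 - 50*t^2 + 375*t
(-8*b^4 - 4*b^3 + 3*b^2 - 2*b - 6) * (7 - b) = 8*b^5 - 52*b^4 - 31*b^3 + 23*b^2 - 8*b - 42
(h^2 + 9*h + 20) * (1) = h^2 + 9*h + 20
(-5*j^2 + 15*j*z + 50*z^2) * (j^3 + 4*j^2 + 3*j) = -5*j^5 + 15*j^4*z - 20*j^4 + 50*j^3*z^2 + 60*j^3*z - 15*j^3 + 200*j^2*z^2 + 45*j^2*z + 150*j*z^2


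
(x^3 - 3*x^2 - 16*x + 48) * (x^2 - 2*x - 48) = x^5 - 5*x^4 - 58*x^3 + 224*x^2 + 672*x - 2304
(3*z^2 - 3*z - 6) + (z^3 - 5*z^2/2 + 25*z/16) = z^3 + z^2/2 - 23*z/16 - 6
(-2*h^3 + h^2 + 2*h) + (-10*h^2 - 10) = -2*h^3 - 9*h^2 + 2*h - 10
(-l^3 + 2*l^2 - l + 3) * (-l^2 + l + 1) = l^5 - 3*l^4 + 2*l^3 - 2*l^2 + 2*l + 3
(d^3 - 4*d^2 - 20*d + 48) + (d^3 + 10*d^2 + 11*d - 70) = 2*d^3 + 6*d^2 - 9*d - 22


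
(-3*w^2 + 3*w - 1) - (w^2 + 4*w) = -4*w^2 - w - 1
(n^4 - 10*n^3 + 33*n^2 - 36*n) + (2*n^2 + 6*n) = n^4 - 10*n^3 + 35*n^2 - 30*n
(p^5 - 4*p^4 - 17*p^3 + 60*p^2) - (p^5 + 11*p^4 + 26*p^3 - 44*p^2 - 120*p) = -15*p^4 - 43*p^3 + 104*p^2 + 120*p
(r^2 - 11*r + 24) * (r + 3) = r^3 - 8*r^2 - 9*r + 72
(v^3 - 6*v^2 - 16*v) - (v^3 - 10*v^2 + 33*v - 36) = 4*v^2 - 49*v + 36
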